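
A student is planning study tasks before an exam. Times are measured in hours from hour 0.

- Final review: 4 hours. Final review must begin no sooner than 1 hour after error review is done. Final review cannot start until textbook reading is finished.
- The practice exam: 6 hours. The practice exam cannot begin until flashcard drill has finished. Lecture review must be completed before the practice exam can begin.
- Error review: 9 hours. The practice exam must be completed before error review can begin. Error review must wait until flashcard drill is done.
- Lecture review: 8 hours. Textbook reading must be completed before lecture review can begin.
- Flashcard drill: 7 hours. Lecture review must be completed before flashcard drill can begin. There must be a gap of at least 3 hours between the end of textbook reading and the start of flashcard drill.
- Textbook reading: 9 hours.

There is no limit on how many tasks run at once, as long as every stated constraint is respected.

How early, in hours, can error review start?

Textbook reading has no prerequisites, so it starts at hour 0 and finishes at hour 9.
Lecture review waits on textbook reading (finishes hour 9), so it starts at hour 9 and finishes at 9 + 8 = hour 17.
Flashcard drill needs all of lecture review (finishes hour 17); textbook reading (finishes hour 9, plus 3-hour gap → hour 12). That puts its earliest start at hour 17; it finishes at 17 + 7 = hour 24.
For the practice exam: flashcard drill (finishes hour 24); lecture review (finishes hour 17). Taking the maximum gives a start of hour 24, and it finishes at 24 + 6 = hour 30.
Error review waits on the practice exam (finishes hour 30); flashcard drill (finishes hour 24). The latest of these is hour 30, which is the earliest error review can start.

30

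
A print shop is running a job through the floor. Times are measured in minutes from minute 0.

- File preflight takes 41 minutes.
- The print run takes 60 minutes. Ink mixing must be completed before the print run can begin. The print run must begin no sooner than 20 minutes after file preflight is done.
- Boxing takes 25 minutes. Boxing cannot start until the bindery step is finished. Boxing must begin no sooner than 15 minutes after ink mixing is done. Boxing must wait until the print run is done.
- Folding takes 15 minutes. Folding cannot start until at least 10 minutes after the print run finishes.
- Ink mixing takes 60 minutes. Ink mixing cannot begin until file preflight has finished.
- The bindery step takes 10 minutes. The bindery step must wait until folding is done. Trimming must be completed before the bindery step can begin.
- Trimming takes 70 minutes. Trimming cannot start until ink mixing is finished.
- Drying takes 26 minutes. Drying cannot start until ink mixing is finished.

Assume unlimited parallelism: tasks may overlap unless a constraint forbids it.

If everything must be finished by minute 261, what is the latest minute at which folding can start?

Boxing must finish by minute 261; it takes 25 minutes, so it must start by 261 − 25 = minute 236.
The bindery step has to be done before boxing (must start by minute 236). That means finishing by minute 236, i.e. starting by 236 − 10 = minute 226.
Folding feeds into the bindery step (must start by minute 226); so folding must finish by minute 226 and therefore start by minute 211.

211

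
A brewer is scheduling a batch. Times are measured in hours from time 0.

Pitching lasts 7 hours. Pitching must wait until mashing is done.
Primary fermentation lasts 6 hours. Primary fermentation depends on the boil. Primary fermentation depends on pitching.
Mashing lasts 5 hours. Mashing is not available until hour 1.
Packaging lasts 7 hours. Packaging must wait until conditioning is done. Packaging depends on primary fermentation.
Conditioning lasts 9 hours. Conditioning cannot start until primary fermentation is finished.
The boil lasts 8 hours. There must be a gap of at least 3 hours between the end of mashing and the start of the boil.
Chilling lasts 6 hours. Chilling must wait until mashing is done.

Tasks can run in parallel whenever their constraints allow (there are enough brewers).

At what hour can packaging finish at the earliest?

Mashing cannot begin until its own release at hour 1. It runs from hour 1 to 1 + 5 = hour 6.
Pitching waits on mashing (finishes hour 6), so it starts at hour 6 and finishes at 6 + 7 = hour 13.
The boil cannot begin until mashing (finishes hour 6, plus 3-hour gap → hour 9). It runs from hour 9 to 9 + 8 = hour 17.
Primary fermentation cannot start until the boil (finishes hour 17); pitching (finishes hour 13). The controlling bound is hour 17, so primary fermentation finishes at 17 + 6 = hour 23.
Conditioning cannot begin until primary fermentation (finishes hour 23). It runs from hour 23 to 23 + 9 = hour 32.
For packaging: conditioning (finishes hour 32); primary fermentation (finishes hour 23). Taking the maximum gives a start of hour 32, and it finishes at 32 + 7 = hour 39.

39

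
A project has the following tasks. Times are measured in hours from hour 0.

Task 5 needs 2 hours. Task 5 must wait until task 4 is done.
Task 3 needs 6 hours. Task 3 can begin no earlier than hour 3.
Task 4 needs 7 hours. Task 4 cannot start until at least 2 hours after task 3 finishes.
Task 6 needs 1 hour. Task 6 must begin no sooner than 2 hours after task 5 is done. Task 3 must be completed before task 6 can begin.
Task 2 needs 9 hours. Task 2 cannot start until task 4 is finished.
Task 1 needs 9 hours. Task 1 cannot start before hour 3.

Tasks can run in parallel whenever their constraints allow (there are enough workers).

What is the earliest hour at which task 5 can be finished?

20

After its own release at hour 3, task 3 can start at hour 3 and finishes at hour 9.
Task 4 cannot begin until task 3 (finishes hour 9, plus 2-hour gap → hour 11). It runs from hour 11 to 11 + 7 = hour 18.
Task 5 waits on task 4 (finishes hour 18), so it starts at hour 18 and finishes at 18 + 2 = hour 20.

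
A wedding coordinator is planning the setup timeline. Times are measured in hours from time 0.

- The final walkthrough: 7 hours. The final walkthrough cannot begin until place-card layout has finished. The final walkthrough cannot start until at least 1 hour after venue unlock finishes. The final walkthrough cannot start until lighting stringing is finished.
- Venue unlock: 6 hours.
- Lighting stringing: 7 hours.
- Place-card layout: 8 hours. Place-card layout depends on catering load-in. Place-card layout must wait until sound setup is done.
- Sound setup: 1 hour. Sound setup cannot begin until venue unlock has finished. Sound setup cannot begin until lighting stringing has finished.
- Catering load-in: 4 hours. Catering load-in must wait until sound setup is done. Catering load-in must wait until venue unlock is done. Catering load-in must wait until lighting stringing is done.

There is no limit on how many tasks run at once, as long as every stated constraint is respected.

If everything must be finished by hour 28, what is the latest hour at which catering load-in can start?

To finish by hour 28, the final walkthrough (duration 7) must start no later than hour 21.
Place-card layout feeds into the final walkthrough (must start by hour 21); so place-card layout must finish by hour 21 and therefore start by hour 13.
Since place-card layout (must start by hour 13) depends on it, catering load-in must finish by hour 13. Backing off its 4-hour duration gives a latest start of hour 9.

9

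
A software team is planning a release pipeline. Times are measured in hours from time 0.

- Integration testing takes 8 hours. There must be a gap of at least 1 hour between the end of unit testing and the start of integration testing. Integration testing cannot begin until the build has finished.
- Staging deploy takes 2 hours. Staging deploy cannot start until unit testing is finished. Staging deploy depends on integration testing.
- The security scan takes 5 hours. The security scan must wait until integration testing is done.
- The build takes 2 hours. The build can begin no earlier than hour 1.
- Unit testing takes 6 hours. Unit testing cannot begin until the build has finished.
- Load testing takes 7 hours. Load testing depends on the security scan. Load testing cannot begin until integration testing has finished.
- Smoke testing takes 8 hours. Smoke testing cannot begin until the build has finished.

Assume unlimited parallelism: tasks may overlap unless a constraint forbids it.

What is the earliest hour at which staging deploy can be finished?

20

The build waits on its own release at hour 1, so it starts at hour 1 and finishes at 1 + 2 = hour 3.
After the build (finishes hour 3), unit testing can start at hour 3 and finishes at hour 9.
Integration testing cannot start until unit testing (finishes hour 9, plus 1-hour gap → hour 10); the build (finishes hour 3). The controlling bound is hour 10, so integration testing finishes at 10 + 8 = hour 18.
For staging deploy: unit testing (finishes hour 9); integration testing (finishes hour 18). Taking the maximum gives a start of hour 18, and it finishes at 18 + 2 = hour 20.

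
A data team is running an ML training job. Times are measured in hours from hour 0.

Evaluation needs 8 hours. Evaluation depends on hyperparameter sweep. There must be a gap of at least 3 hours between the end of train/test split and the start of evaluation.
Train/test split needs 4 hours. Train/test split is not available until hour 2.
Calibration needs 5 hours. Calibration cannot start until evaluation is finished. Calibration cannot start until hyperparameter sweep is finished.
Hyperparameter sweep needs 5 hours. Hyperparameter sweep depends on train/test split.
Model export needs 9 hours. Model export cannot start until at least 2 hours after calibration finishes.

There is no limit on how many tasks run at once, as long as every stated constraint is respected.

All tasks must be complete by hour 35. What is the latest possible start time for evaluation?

11

Model export has no dependents, so it just needs to finish by hour 35. Starting by 35 − 9 = hour 26 achieves that.
Calibration feeds into model export (must start by hour 26, minus 2-hour gap → hour 24); so calibration must finish by hour 24 and therefore start by hour 19.
Evaluation must finish before calibration (must start by hour 19). With an 8-hour duration, evaluation must start by 19 − 8 = hour 11.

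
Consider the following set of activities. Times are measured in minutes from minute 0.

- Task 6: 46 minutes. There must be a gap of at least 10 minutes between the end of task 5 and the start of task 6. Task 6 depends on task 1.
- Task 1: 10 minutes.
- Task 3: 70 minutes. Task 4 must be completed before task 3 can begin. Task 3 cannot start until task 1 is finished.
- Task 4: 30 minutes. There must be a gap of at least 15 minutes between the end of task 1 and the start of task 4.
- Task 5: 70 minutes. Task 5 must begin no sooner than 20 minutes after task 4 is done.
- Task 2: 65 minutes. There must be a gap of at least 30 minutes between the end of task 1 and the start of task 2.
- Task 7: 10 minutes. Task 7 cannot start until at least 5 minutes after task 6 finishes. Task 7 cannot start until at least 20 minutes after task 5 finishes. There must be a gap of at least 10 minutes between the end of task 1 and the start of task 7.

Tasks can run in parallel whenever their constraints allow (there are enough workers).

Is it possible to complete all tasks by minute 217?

Yes

Task 1 has no prerequisites, so it starts at minute 0 and finishes at minute 10.
After task 1 (finishes minute 10, plus 15-minute gap → minute 25), task 4 can start at minute 25 and finishes at minute 55.
Task 5 waits on task 4 (finishes minute 55, plus 20-minute gap → minute 75), so it starts at minute 75 and finishes at 75 + 70 = minute 145.
Task 6 needs all of task 5 (finishes minute 145, plus 10-minute gap → minute 155); task 1 (finishes minute 10). That puts its earliest start at minute 155; it finishes at 155 + 46 = minute 201.
Task 7 cannot start until task 6 (finishes minute 201, plus 5-minute gap → minute 206); task 5 (finishes minute 145, plus 20-minute gap → minute 165); task 1 (finishes minute 10, plus 10-minute gap → minute 20). The controlling bound is minute 206, so task 7 finishes at 206 + 10 = minute 216.
Task 3 cannot start until task 4 (finishes minute 55); task 1 (finishes minute 10). The controlling bound is minute 55, so task 3 finishes at 55 + 70 = minute 125.
Task 2 waits on task 1 (finishes minute 10, plus 30-minute gap → minute 40), so it starts at minute 40 and finishes at 40 + 65 = minute 105.
Every task is finished by minute 216, which is no later than the deadline of 217, so the schedule is feasible.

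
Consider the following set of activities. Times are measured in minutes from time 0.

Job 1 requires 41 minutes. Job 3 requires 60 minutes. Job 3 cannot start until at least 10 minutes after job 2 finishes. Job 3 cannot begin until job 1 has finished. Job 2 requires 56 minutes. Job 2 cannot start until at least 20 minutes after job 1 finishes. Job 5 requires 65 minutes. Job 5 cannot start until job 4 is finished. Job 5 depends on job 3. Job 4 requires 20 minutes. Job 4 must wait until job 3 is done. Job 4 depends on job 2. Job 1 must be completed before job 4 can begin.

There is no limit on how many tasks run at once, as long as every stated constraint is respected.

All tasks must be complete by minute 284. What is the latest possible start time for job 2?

Nothing follows job 5; the deadline of minute 284 is its only limit. It must start by 284 − 65 = minute 219.
Since job 5 (must start by minute 219) depends on it, job 4 must finish by minute 219. Backing off its 20-minute duration gives a latest start of minute 199.
Job 3 has several dependents: job 4 (must start by minute 199); job 5 (must start by minute 219). The earliest of those limits is minute 199, so job 3 must start by 199 − 60 = minute 139.
Job 2 feeds job 3 (must start by minute 139, minus 10-minute gap → minute 129); job 4 (must start by minute 199). Taking the minimum, job 2 must finish by minute 129 and start by 129 − 56 = minute 73.

73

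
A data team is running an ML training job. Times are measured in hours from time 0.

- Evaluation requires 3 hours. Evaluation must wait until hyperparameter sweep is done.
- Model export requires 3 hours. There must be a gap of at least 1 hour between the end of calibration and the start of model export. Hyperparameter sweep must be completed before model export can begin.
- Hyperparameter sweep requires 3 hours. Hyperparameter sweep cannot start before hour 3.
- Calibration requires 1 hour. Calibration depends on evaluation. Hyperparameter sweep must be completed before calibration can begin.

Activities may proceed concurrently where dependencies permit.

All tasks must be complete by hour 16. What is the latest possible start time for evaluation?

8

Model export must finish by hour 16; it takes 3 hours, so it must start by 16 − 3 = hour 13.
Calibration has to be done before model export (must start by hour 13, minus 1-hour gap → hour 12). That means finishing by hour 12, i.e. starting by 12 − 1 = hour 11.
Since calibration (must start by hour 11) depends on it, evaluation must finish by hour 11. Backing off its 3-hour duration gives a latest start of hour 8.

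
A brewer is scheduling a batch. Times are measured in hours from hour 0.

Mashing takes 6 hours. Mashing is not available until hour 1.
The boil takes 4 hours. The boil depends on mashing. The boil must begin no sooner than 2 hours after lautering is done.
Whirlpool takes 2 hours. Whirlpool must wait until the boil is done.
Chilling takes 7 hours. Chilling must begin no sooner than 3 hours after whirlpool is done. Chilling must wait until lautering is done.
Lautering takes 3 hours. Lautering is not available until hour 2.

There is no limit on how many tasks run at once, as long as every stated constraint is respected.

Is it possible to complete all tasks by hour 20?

Lautering cannot begin until its own release at hour 2. It runs from hour 2 to 2 + 3 = hour 5.
Mashing cannot begin until its own release at hour 1. It runs from hour 1 to 1 + 6 = hour 7.
The boil cannot start until mashing (finishes hour 7); lautering (finishes hour 5, plus 2-hour gap → hour 7). The controlling bound is hour 7, so the boil finishes at 7 + 4 = hour 11.
Whirlpool waits on the boil (finishes hour 11), so it starts at hour 11 and finishes at 11 + 2 = hour 13.
Chilling needs all of whirlpool (finishes hour 13, plus 3-hour gap → hour 16); lautering (finishes hour 5). That puts its earliest start at hour 16; it finishes at 16 + 7 = hour 23.
The earliest everything can be done is hour 23, which is after the deadline of 20, so it is not possible.

No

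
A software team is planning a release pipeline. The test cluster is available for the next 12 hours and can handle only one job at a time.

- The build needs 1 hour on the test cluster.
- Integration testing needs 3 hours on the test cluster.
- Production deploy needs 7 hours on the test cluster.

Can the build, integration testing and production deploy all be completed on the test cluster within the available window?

Running back to back, the jobs need 1 + 3 + 7 = 11 hours on the test cluster.
Since 11 ≤ 12, they fit within the window.

Yes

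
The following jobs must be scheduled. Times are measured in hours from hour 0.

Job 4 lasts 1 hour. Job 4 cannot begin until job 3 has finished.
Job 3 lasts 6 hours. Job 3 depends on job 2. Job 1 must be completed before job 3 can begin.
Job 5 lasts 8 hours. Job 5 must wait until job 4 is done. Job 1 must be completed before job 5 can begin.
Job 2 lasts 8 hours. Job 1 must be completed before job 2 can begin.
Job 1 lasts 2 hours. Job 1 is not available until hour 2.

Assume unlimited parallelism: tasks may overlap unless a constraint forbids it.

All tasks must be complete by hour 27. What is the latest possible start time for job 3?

12

Job 5 must finish by hour 27; it takes 8 hours, so it must start by 27 − 8 = hour 19.
Job 4 has to be done before job 5 (must start by hour 19). That means finishing by hour 19, i.e. starting by 19 − 1 = hour 18.
Job 3 must finish before job 4 (must start by hour 18). With a 6-hour duration, job 3 must start by 18 − 6 = hour 12.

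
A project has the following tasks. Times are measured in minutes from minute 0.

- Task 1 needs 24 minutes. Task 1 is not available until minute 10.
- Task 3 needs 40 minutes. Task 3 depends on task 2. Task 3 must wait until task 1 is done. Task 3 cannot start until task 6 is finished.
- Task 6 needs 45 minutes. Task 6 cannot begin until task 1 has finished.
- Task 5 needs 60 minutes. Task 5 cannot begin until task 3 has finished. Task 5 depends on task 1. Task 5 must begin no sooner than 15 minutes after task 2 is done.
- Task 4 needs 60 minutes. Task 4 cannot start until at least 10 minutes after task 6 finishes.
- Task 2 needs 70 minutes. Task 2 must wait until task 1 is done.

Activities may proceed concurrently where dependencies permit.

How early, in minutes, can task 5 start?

Task 1 waits on its own release at minute 10, so it starts at minute 10 and finishes at 10 + 24 = minute 34.
Task 6 cannot begin until task 1 (finishes minute 34). It runs from minute 34 to 34 + 45 = minute 79.
Task 2 cannot begin until task 1 (finishes minute 34). It runs from minute 34 to 34 + 70 = minute 104.
For task 3: task 2 (finishes minute 104); task 1 (finishes minute 34); task 6 (finishes minute 79). Taking the maximum gives a start of minute 104, and it finishes at 104 + 40 = minute 144.
Task 5 waits on task 3 (finishes minute 144); task 1 (finishes minute 34); task 2 (finishes minute 104, plus 15-minute gap → minute 119). The latest of these is minute 144, which is the earliest task 5 can start.

144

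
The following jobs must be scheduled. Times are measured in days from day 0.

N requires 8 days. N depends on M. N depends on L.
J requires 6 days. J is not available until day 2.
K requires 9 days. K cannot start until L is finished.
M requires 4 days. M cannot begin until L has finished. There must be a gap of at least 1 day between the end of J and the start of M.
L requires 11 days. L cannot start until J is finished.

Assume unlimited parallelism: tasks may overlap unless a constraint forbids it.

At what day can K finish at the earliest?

J waits on its own release at day 2, so it starts at day 2 and finishes at 2 + 6 = day 8.
L waits on J (finishes day 8), so it starts at day 8 and finishes at 8 + 11 = day 19.
After L (finishes day 19), K can start at day 19 and finishes at day 28.

28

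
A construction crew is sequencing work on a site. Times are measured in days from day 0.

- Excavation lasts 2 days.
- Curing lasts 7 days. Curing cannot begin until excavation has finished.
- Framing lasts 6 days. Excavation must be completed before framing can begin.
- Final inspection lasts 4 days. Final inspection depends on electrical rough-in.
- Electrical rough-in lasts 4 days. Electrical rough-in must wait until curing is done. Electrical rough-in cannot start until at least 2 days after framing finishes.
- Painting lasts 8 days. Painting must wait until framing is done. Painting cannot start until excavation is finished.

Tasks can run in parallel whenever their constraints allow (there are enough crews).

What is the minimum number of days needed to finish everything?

Excavation can start immediately at day 0; it finishes at day 2.
After excavation (finishes day 2), framing can start at day 2 and finishes at day 8.
For painting: framing (finishes day 8); excavation (finishes day 2). Taking the maximum gives a start of day 8, and it finishes at 8 + 8 = day 16.
Curing cannot begin until excavation (finishes day 2). It runs from day 2 to 2 + 7 = day 9.
Electrical rough-in needs all of curing (finishes day 9); framing (finishes day 8, plus 2-day gap → day 10). That puts its earliest start at day 10; it finishes at 10 + 4 = day 14.
Final inspection cannot begin until electrical rough-in (finishes day 14). It runs from day 14 to 14 + 4 = day 18.
All tasks are finished once the last one completes. Finish times: Excavation at 2, Curing at 9, Framing at 8, Electrical rough-in at 14, Painting at 16, Final inspection at 18. The latest is day 18.

18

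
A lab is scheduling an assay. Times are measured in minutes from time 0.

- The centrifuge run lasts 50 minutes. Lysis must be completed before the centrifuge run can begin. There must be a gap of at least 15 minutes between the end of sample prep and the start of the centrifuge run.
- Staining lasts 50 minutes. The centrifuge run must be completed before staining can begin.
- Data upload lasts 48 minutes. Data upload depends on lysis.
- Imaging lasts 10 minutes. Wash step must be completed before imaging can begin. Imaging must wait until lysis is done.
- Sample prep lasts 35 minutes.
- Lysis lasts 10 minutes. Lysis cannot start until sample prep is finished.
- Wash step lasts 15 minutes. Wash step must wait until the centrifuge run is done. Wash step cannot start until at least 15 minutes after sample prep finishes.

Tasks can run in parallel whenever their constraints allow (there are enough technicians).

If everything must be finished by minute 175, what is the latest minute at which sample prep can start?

To finish by minute 175, imaging (duration 10) must start no later than minute 165.
Since imaging (must start by minute 165) depends on it, wash step must finish by minute 165. Backing off its 15-minute duration gives a latest start of minute 150.
To finish by minute 175, staining (duration 50) must start no later than minute 125.
The centrifuge run must finish in time for wash step (must start by minute 150); staining (must start by minute 125). The tightest is minute 125, so the centrifuge run must start by 125 − 50 = minute 75.
To finish by minute 175, data upload (duration 48) must start no later than minute 127.
For lysis: the centrifuge run (must start by minute 75); imaging (must start by minute 165); data upload (must start by minute 127). The most restrictive is minute 75; with a 10-minute duration, lysis must start by minute 65.
Sample prep feeds lysis (must start by minute 65); the centrifuge run (must start by minute 75, minus 15-minute gap → minute 60); wash step (must start by minute 150, minus 15-minute gap → minute 135). Taking the minimum, sample prep must finish by minute 60 and start by 60 − 35 = minute 25.

25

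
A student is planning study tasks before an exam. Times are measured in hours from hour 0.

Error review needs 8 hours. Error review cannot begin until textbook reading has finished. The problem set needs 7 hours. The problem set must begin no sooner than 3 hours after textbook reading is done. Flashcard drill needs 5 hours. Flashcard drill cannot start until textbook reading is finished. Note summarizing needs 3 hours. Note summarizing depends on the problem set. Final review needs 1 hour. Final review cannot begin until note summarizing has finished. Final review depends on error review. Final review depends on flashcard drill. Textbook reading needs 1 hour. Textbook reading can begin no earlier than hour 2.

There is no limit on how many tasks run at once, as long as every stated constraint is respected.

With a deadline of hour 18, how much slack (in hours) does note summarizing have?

1

Textbook reading cannot begin until its own release at hour 2. It runs from hour 2 to 2 + 1 = hour 3.
After textbook reading (finishes hour 3, plus 3-hour gap → hour 6), the problem set can start at hour 6 and finishes at hour 13.
Note summarizing waits on the problem set (finishes hour 13), so it starts at hour 13 and finishes at 13 + 3 = hour 16.

Working backward from the deadline:
To finish by hour 18, final review (duration 1) must start no later than hour 17.
Since final review (must start by hour 17) depends on it, note summarizing must finish by hour 17. Backing off its 3-hour duration gives a latest start of hour 14.
So note summarizing can start as early as hour 13 and as late as hour 14, giving 14 − 13 = 1 hour of slack.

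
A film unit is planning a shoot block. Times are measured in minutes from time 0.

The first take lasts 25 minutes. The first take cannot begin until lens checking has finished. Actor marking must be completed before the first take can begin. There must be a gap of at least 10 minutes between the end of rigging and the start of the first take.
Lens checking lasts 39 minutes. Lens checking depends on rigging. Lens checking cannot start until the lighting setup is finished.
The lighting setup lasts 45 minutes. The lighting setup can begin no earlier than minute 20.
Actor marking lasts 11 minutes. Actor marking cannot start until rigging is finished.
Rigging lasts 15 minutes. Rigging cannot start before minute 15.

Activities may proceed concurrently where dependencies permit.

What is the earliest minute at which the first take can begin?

104

The lighting setup cannot begin until its own release at minute 20. It runs from minute 20 to 20 + 45 = minute 65.
Rigging waits on its own release at minute 15, so it starts at minute 15 and finishes at 15 + 15 = minute 30.
Actor marking waits on rigging (finishes minute 30), so it starts at minute 30 and finishes at 30 + 11 = minute 41.
Lens checking needs all of rigging (finishes minute 30); the lighting setup (finishes minute 65). That puts its earliest start at minute 65; it finishes at 65 + 39 = minute 104.
The first take waits on lens checking (finishes minute 104); actor marking (finishes minute 41); rigging (finishes minute 30, plus 10-minute gap → minute 40). The latest of these is minute 104, which is the earliest the first take can start.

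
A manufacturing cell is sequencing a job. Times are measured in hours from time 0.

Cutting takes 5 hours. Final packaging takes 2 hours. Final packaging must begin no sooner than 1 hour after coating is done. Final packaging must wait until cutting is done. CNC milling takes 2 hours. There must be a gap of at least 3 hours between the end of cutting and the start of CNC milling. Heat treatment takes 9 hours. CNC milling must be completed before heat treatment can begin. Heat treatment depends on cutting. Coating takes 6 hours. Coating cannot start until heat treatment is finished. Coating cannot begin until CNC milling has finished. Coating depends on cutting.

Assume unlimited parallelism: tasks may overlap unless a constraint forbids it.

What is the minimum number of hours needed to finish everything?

28

Nothing blocks cutting, so it runs from hour 0 to hour 5.
CNC milling cannot begin until cutting (finishes hour 5, plus 3-hour gap → hour 8). It runs from hour 8 to 8 + 2 = hour 10.
For heat treatment: CNC milling (finishes hour 10); cutting (finishes hour 5). Taking the maximum gives a start of hour 10, and it finishes at 10 + 9 = hour 19.
Coating has to wait for heat treatment (finishes hour 19); CNC milling (finishes hour 10); cutting (finishes hour 5). The latest of these is hour 19, so coating runs hour 19 to 19 + 6 = hour 25.
Final packaging has to wait for coating (finishes hour 25, plus 1-hour gap → hour 26); cutting (finishes hour 5). The latest of these is hour 26, so final packaging runs hour 26 to 26 + 2 = hour 28.
All tasks are finished once the last one completes. Finish times: Cutting at 5, CNC milling at 10, Heat treatment at 19, Coating at 25, Final packaging at 28. The latest is hour 28.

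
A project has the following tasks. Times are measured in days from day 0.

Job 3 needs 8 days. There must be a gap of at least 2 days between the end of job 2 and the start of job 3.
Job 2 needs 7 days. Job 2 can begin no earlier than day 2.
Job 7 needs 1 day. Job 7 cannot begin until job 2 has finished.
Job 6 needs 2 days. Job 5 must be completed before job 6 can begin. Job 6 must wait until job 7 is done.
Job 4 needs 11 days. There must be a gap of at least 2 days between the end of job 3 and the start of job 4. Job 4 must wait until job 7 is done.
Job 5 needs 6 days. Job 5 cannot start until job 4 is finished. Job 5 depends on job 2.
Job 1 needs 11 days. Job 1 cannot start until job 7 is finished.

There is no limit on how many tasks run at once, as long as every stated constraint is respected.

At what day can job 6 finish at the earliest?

Job 2 waits on its own release at day 2, so it starts at day 2 and finishes at 2 + 7 = day 9.
Job 7 cannot begin until job 2 (finishes day 9). It runs from day 9 to 9 + 1 = day 10.
After job 2 (finishes day 9, plus 2-day gap → day 11), job 3 can start at day 11 and finishes at day 19.
Job 4 cannot start until job 3 (finishes day 19, plus 2-day gap → day 21); job 7 (finishes day 10). The controlling bound is day 21, so job 4 finishes at 21 + 11 = day 32.
Job 5 needs all of job 4 (finishes day 32); job 2 (finishes day 9). That puts its earliest start at day 32; it finishes at 32 + 6 = day 38.
Job 6 has to wait for job 5 (finishes day 38); job 7 (finishes day 10). The latest of these is day 38, so job 6 runs day 38 to 38 + 2 = day 40.

40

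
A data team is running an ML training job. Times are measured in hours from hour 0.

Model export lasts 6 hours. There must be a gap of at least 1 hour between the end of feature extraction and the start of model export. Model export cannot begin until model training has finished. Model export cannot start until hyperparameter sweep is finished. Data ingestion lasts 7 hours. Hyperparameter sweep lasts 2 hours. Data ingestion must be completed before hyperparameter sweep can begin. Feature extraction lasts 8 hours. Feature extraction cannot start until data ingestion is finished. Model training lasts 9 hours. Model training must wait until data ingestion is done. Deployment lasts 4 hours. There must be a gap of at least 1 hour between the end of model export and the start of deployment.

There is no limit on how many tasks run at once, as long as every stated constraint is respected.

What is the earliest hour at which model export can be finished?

22

Data ingestion has no prerequisites, so it starts at hour 0 and finishes at hour 7.
Model training waits on data ingestion (finishes hour 7), so it starts at hour 7 and finishes at 7 + 9 = hour 16.
After data ingestion (finishes hour 7), hyperparameter sweep can start at hour 7 and finishes at hour 9.
After data ingestion (finishes hour 7), feature extraction can start at hour 7 and finishes at hour 15.
Model export needs all of feature extraction (finishes hour 15, plus 1-hour gap → hour 16); model training (finishes hour 16); hyperparameter sweep (finishes hour 9). That puts its earliest start at hour 16; it finishes at 16 + 6 = hour 22.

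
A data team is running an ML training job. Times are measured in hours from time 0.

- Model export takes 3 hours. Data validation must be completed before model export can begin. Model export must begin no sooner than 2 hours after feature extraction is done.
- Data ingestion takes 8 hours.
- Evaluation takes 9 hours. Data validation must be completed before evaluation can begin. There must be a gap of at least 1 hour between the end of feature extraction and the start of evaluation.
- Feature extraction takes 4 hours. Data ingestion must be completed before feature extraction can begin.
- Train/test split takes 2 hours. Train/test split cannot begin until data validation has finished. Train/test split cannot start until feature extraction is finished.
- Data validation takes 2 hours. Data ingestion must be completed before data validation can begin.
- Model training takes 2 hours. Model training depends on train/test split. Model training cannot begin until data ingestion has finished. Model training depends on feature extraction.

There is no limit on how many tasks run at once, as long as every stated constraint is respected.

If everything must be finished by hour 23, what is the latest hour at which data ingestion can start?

1

Nothing follows model training; the deadline of hour 23 is its only limit. It must start by 23 − 2 = hour 21.
Train/test split has to be done before model training (must start by hour 21). That means finishing by hour 21, i.e. starting by 21 − 2 = hour 19.
Evaluation must finish by hour 23; it takes 9 hours, so it must start by 23 − 9 = hour 14.
Model export must finish by hour 23; it takes 3 hours, so it must start by 23 − 3 = hour 20.
Data validation has several dependents: train/test split (must start by hour 19); evaluation (must start by hour 14); model export (must start by hour 20). The earliest of those limits is hour 14, so data validation must start by 14 − 2 = hour 12.
Feature extraction must finish in time for train/test split (must start by hour 19); model training (must start by hour 21); evaluation (must start by hour 14, minus 1-hour gap → hour 13); model export (must start by hour 20, minus 2-hour gap → hour 18). The tightest is hour 13, so feature extraction must start by 13 − 4 = hour 9.
Data ingestion has several dependents: data validation (must start by hour 12); feature extraction (must start by hour 9); model training (must start by hour 21). The earliest of those limits is hour 9, so data ingestion must start by 9 − 8 = hour 1.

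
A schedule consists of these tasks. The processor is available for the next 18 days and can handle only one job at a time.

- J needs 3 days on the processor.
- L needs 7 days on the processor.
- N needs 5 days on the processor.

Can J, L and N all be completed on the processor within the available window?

Yes

Running back to back, the jobs need 3 + 7 + 5 = 15 days on the processor.
Since 15 ≤ 18, they fit within the window.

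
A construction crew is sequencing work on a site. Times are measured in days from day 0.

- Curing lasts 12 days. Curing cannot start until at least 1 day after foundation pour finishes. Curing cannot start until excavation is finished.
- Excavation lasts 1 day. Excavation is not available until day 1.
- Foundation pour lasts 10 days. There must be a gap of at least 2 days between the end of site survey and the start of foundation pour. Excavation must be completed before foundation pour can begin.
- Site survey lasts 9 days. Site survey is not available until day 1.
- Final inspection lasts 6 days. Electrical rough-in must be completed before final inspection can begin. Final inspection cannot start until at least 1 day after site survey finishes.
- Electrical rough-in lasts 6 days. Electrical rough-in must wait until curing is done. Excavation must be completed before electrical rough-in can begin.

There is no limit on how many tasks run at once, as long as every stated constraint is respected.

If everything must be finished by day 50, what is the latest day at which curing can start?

Final inspection must finish by day 50; it takes 6 days, so it must start by 50 − 6 = day 44.
Electrical rough-in feeds into final inspection (must start by day 44); so electrical rough-in must finish by day 44 and therefore start by day 38.
Since electrical rough-in (must start by day 38) depends on it, curing must finish by day 38. Backing off its 12-day duration gives a latest start of day 26.

26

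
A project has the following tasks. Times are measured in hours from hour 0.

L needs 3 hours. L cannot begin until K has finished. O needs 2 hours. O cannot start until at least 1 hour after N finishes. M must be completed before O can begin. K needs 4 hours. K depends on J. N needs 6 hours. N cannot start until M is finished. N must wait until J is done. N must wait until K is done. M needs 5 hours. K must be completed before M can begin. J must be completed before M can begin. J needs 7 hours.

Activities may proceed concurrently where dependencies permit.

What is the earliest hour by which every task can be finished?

25

Nothing blocks J, so it runs from hour 0 to hour 7.
K cannot begin until J (finishes hour 7). It runs from hour 7 to 7 + 4 = hour 11.
M has to wait for K (finishes hour 11); J (finishes hour 7). The latest of these is hour 11, so M runs hour 11 to 11 + 5 = hour 16.
N has to wait for M (finishes hour 16); J (finishes hour 7); K (finishes hour 11). The latest of these is hour 16, so N runs hour 16 to 16 + 6 = hour 22.
O cannot start until N (finishes hour 22, plus 1-hour gap → hour 23); M (finishes hour 16). The controlling bound is hour 23, so O finishes at 23 + 2 = hour 25.
L cannot begin until K (finishes hour 11). It runs from hour 11 to 11 + 3 = hour 14.
All tasks are finished once the last one completes. Finish times: J at 7, K at 11, L at 14, M at 16, N at 22, O at 25. The latest is hour 25.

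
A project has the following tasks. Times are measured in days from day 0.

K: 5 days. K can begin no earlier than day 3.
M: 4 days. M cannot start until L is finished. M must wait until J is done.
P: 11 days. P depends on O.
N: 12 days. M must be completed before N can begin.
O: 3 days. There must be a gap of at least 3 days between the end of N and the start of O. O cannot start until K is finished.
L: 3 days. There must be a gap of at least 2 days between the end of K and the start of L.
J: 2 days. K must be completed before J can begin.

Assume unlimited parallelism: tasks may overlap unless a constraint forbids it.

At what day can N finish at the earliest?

29

K waits on its own release at day 3, so it starts at day 3 and finishes at 3 + 5 = day 8.
After K (finishes day 8, plus 2-day gap → day 10), L can start at day 10 and finishes at day 13.
J waits on K (finishes day 8), so it starts at day 8 and finishes at 8 + 2 = day 10.
M cannot start until L (finishes day 13); J (finishes day 10). The controlling bound is day 13, so M finishes at 13 + 4 = day 17.
N waits on M (finishes day 17), so it starts at day 17 and finishes at 17 + 12 = day 29.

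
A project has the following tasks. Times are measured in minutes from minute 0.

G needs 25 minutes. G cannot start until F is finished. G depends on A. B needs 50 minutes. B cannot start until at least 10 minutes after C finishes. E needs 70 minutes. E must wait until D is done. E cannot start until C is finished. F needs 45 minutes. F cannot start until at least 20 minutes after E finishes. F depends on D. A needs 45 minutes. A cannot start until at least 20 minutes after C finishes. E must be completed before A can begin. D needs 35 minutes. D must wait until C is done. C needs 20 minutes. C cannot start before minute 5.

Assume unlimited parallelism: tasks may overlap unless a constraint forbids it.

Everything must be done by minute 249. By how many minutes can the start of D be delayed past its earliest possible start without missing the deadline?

C cannot begin until its own release at minute 5. It runs from minute 5 to 5 + 20 = minute 25.
After C (finishes minute 25), D can start at minute 25 and finishes at minute 60.

Working backward from the deadline:
Nothing follows G; the deadline of minute 249 is its only limit. It must start by 249 − 25 = minute 224.
Since G (must start by minute 224) depends on it, A must finish by minute 224. Backing off its 45-minute duration gives a latest start of minute 179.
F must finish before G (must start by minute 224). With a 45-minute duration, F must start by 224 − 45 = minute 179.
E feeds A (must start by minute 179); F (must start by minute 179, minus 20-minute gap → minute 159). Taking the minimum, E must finish by minute 159 and start by 159 − 70 = minute 89.
D must finish in time for E (must start by minute 89); F (must start by minute 179). The tightest is minute 89, so D must start by 89 − 35 = minute 54.
So D can start as early as minute 25 and as late as minute 54, giving 54 − 25 = 29 minutes of slack.

29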